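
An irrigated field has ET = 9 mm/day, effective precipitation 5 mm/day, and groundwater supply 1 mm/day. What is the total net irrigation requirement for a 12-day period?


Daily deficit = ET - Pe - GW = 9 - 5 - 1 = 3 mm/day
NIR = 3 * 12 = 36 mm

36.0000 mm


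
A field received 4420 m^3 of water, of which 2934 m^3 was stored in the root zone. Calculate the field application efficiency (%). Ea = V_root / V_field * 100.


Ea = V_root / V_field * 100 = 2934 / 4420 * 100 = 66.3801%

66.3801 %


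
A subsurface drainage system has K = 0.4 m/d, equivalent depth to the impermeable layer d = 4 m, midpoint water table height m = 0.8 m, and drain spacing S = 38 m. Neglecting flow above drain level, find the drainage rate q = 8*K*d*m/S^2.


q = 8*K*d*m/S^2
q = 8*0.4*4*0.8/38^2
q = 10.2400 / 1444

0.0071 m/d


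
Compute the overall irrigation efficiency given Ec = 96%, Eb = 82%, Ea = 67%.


Ec = 0.96, Eb = 0.82, Ea = 0.67
E = 0.96 * 0.82 * 0.67 * 100 = 52.7424%

52.7424 %


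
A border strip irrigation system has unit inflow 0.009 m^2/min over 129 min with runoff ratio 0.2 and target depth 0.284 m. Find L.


L = q*t/((1+r)*Z)
L = 0.009*129/((1+0.2)*0.284)
L = 1.161/0.3408

3.4067 m


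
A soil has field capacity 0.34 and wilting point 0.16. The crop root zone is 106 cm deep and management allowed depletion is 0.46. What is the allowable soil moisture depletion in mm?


SMD = (FC - PWP) * d * MAD * 10
SMD = (0.34 - 0.16) * 106 * 0.46 * 10
SMD = 0.1800 * 106 * 0.46 * 10

87.7680 mm


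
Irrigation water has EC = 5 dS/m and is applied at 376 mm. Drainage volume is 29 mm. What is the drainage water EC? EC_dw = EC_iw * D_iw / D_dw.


EC_dw = EC_iw * D_iw / D_dw
EC_dw = 5 * 376 / 29
EC_dw = 1880 / 29

64.8276 dS/m


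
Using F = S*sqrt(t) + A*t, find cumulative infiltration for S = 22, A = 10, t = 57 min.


F = S*sqrt(t) + A*t
F = 22*sqrt(57) + 10*57
F = 22*7.549834 + 570

736.0963 mm


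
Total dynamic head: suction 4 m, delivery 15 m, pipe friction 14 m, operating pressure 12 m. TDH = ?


TDH = Hs + Hd + hf + Hp = 4 + 15 + 14 + 12 = 45

45 m


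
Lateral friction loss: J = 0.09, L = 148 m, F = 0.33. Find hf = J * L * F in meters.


hf = J * L * F = 0.09 * 148 * 0.33 = 4.3956 m

4.3956 m


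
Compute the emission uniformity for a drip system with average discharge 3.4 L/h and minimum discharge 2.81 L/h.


EU = (q_min/q_avg)*100 = (2.81/3.4)*100 = 82.6471%

82.6471 %


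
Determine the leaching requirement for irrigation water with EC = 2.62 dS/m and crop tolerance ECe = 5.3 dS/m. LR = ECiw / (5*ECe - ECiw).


LR = ECiw / (5*ECe - ECiw)
LR = 2.62 / (5*5.3 - 2.62)
LR = 2.62 / 23.8800

0.1097


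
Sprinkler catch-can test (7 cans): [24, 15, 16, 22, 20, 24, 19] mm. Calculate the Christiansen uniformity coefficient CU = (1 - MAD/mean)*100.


mean = 20.000000 mm
MAD = 2.857143 mm
CU = (1 - 2.857143/20.000000)*100

85.7143 %


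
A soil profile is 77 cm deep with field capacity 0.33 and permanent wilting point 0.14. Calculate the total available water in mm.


AWC = (FC - PWP) * d * 10
AWC = (0.33 - 0.14) * 77 * 10
AWC = 0.1900 * 77 * 10

146.3000 mm


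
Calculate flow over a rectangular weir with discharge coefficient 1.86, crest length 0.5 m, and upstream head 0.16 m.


Q = C * L * H^(3/2) = 1.86 * 0.5 * 0.16^1.5 = 1.86 * 0.5 * 0.064000

0.0595 m^3/s


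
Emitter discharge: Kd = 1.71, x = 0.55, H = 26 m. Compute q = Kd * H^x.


q = Kd * H^x = 1.71 * 26^0.55 = 1.71 * 6.001162

10.2620 L/h


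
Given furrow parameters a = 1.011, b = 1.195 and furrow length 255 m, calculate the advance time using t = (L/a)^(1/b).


t = (L/a)^(1/b)
t = (255/1.011)^(1/1.195)
t = 252.225519^(1/1.195)

102.2976 min


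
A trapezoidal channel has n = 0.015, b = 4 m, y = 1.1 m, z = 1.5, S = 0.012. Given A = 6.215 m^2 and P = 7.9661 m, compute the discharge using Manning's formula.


R = A/P = 6.215/7.9661 = 0.780181
Q = (1/0.015) * 6.215 * 0.780181^(2/3) * 0.012^0.5

38.4654 m^3/s


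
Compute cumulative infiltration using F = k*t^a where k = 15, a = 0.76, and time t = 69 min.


F = k * t^a = 15 * 69^0.76
F = 15 * 24.976139

374.6421 mm


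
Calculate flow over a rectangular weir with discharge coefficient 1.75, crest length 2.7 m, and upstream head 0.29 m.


Q = C * L * H^(3/2) = 1.75 * 2.7 * 0.29^1.5 = 1.75 * 2.7 * 0.156170

0.7379 m^3/s


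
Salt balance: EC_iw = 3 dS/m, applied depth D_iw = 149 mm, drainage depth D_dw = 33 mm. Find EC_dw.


EC_dw = EC_iw * D_iw / D_dw
EC_dw = 3 * 149 / 33
EC_dw = 447 / 33

13.5455 dS/m


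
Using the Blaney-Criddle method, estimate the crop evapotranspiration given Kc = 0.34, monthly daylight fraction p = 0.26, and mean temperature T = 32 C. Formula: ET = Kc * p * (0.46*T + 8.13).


ET = Kc * p * (0.46*T + 8.13)
ET = 0.34 * 0.26 * (0.46*32 + 8.13)
ET = 0.34 * 0.26 * 22.8500

2.0199 mm/day


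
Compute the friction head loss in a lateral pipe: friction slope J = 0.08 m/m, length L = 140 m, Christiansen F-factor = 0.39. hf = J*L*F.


hf = J * L * F = 0.08 * 140 * 0.39 = 4.3680 m

4.3680 m


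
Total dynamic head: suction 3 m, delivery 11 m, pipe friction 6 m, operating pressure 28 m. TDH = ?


TDH = Hs + Hd + hf + Hp = 3 + 11 + 6 + 28 = 48

48 m


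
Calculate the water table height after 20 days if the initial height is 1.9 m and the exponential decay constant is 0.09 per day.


m = m0 * exp(-k*t)
m = 1.9 * exp(-0.09 * 20)
m = 1.9 * exp(-1.8000)

0.3141 m


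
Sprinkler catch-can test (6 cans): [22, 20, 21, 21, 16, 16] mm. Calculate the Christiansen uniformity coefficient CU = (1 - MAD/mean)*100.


mean = 19.333333 mm
MAD = 2.222222 mm
CU = (1 - 2.222222/19.333333)*100

88.5057 %


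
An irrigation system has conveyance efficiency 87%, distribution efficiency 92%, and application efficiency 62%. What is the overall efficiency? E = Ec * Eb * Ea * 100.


Ec = 0.87, Eb = 0.92, Ea = 0.62
E = 0.87 * 0.92 * 0.62 * 100 = 49.6248%

49.6248 %


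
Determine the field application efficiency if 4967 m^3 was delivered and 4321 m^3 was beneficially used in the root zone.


Ea = V_root / V_field * 100 = 4321 / 4967 * 100 = 86.9942%

86.9942 %


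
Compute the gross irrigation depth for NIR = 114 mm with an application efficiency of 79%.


Ea = 79% = 0.79
GID = NIR / Ea = 114 / 0.79 = 144.3038 mm

144.3038 mm


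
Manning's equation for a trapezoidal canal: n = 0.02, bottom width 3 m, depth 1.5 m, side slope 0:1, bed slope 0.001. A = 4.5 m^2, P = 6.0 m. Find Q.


R = A/P = 4.5/6.0 = 0.750000
Q = (1/0.02) * 4.5 * 0.750000^(2/3) * 0.001^0.5

5.8734 m^3/s


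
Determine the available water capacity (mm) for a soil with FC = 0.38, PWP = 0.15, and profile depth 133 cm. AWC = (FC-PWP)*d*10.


AWC = (FC - PWP) * d * 10
AWC = (0.38 - 0.15) * 133 * 10
AWC = 0.2300 * 133 * 10

305.9000 mm


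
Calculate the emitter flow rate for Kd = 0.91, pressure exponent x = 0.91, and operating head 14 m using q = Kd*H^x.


q = Kd * H^x = 0.91 * 14^0.91 = 0.91 * 11.040189

10.0466 L/h


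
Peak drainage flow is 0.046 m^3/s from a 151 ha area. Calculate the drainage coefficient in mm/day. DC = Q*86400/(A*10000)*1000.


DC = Q * 86400 / (A * 10000) * 1000
DC = 0.046 * 86400 / (151 * 10000) * 1000
DC = 3974400.0000 / 1510000

2.6321 mm/day


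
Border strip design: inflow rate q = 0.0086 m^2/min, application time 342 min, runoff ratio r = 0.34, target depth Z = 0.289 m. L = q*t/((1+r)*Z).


L = q*t/((1+r)*Z)
L = 0.0086*342/((1+0.34)*0.289)
L = 2.9412/0.38726

7.5949 m


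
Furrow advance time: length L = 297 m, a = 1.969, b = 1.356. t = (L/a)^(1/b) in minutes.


t = (L/a)^(1/b)
t = (297/1.969)^(1/1.356)
t = 150.837989^(1/1.356)

40.4177 min


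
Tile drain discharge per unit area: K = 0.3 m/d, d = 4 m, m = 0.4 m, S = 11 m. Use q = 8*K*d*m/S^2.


q = 8*K*d*m/S^2
q = 8*0.3*4*0.4/11^2
q = 3.8400 / 121

0.0317 m/d


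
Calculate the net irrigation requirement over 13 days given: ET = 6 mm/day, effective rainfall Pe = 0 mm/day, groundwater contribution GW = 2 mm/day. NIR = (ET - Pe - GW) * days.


Daily deficit = ET - Pe - GW = 6 - 0 - 2 = 4 mm/day
NIR = 4 * 13 = 52 mm

52.0000 mm


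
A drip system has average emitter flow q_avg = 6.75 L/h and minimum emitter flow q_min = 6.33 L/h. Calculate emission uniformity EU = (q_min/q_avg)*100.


EU = (q_min/q_avg)*100 = (6.33/6.75)*100 = 93.7778%

93.7778 %


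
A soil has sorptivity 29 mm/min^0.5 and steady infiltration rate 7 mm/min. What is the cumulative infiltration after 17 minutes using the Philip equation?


F = S*sqrt(t) + A*t
F = 29*sqrt(17) + 7*17
F = 29*4.123106 + 119

238.5701 mm


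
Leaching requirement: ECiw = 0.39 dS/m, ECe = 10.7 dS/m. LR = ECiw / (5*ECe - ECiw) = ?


LR = ECiw / (5*ECe - ECiw)
LR = 0.39 / (5*10.7 - 0.39)
LR = 0.39 / 53.1100

0.0073


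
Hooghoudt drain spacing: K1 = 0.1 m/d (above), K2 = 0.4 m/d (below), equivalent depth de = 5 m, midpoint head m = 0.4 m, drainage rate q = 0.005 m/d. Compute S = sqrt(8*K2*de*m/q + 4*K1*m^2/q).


S^2 = 8*K2*de*m/q + 4*K1*m^2/q
S^2 = 8*0.4*5*0.4/0.005 + 4*0.1*0.4^2/0.005
S = sqrt(1292.8000)

35.9555 m


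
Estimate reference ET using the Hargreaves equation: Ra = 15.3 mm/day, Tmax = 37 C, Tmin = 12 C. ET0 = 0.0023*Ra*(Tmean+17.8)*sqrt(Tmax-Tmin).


Tmean = (Tmax + Tmin)/2 = (37 + 12)/2 = 24.5
ET0 = 0.0023 * 15.3 * (24.5 + 17.8) * sqrt(37 - 12)
ET0 = 0.0023 * 15.3 * 42.3 * 5.000000

7.4427 mm/day


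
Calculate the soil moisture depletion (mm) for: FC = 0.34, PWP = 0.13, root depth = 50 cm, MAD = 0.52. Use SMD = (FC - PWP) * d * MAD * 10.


SMD = (FC - PWP) * d * MAD * 10
SMD = (0.34 - 0.13) * 50 * 0.52 * 10
SMD = 0.2100 * 50 * 0.52 * 10

54.6000 mm


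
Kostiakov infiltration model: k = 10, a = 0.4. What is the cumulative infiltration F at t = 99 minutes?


F = k * t^a = 10 * 99^0.4
F = 10 * 6.284259

62.8426 mm


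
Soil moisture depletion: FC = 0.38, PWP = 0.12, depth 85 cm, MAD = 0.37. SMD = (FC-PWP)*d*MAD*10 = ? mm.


SMD = (FC - PWP) * d * MAD * 10
SMD = (0.38 - 0.12) * 85 * 0.37 * 10
SMD = 0.2600 * 85 * 0.37 * 10

81.7700 mm


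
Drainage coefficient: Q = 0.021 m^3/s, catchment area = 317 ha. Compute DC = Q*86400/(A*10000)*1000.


DC = Q * 86400 / (A * 10000) * 1000
DC = 0.021 * 86400 / (317 * 10000) * 1000
DC = 1814400.0000 / 3170000

0.5724 mm/day


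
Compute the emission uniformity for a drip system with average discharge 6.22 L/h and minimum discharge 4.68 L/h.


EU = (q_min/q_avg)*100 = (4.68/6.22)*100 = 75.2412%

75.2412 %


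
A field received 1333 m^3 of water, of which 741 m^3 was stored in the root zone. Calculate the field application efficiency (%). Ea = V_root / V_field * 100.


Ea = V_root / V_field * 100 = 741 / 1333 * 100 = 55.5889%

55.5889 %


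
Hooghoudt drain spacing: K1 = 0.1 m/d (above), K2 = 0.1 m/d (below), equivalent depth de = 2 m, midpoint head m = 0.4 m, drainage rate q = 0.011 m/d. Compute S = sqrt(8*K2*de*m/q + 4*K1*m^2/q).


S^2 = 8*K2*de*m/q + 4*K1*m^2/q
S^2 = 8*0.1*2*0.4/0.011 + 4*0.1*0.4^2/0.011
S = sqrt(64.0000)

8.0000 m


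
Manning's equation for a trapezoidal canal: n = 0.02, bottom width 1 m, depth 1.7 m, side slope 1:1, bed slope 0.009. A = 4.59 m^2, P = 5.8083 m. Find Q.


R = A/P = 4.59/5.8083 = 0.790248
Q = (1/0.02) * 4.59 * 0.790248^(2/3) * 0.009^0.5

18.6100 m^3/s


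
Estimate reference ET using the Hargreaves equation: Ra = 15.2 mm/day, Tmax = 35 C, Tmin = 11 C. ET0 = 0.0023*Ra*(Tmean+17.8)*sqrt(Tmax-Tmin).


Tmean = (Tmax + Tmin)/2 = (35 + 11)/2 = 23.0
ET0 = 0.0023 * 15.2 * (23.0 + 17.8) * sqrt(35 - 11)
ET0 = 0.0023 * 15.2 * 40.8 * 4.898979

6.9877 mm/day


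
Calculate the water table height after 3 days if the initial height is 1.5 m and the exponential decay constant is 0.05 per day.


m = m0 * exp(-k*t)
m = 1.5 * exp(-0.05 * 3)
m = 1.5 * exp(-0.1500)

1.2911 m


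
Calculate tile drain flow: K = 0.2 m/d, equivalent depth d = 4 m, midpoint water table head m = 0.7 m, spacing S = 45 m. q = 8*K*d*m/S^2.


q = 8*K*d*m/S^2
q = 8*0.2*4*0.7/45^2
q = 4.4800 / 2025

0.0022 m/d


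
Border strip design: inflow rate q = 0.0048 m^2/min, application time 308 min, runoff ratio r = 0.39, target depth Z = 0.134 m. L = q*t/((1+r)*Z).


L = q*t/((1+r)*Z)
L = 0.0048*308/((1+0.39)*0.134)
L = 1.4784/0.18626

7.9373 m


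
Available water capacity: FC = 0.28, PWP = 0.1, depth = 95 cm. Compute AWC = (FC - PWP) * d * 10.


AWC = (FC - PWP) * d * 10
AWC = (0.28 - 0.1) * 95 * 10
AWC = 0.1800 * 95 * 10

171.0000 mm


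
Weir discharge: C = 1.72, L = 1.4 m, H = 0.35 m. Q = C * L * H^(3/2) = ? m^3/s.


Q = C * L * H^(3/2) = 1.72 * 1.4 * 0.35^1.5 = 1.72 * 1.4 * 0.207063

0.4986 m^3/s


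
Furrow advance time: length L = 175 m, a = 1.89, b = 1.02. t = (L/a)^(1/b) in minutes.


t = (L/a)^(1/b)
t = (175/1.89)^(1/1.02)
t = 92.592593^(1/1.02)

84.7258 min


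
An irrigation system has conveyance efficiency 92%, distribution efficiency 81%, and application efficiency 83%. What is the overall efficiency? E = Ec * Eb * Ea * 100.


Ec = 0.92, Eb = 0.81, Ea = 0.83
E = 0.92 * 0.81 * 0.83 * 100 = 61.8516%

61.8516 %


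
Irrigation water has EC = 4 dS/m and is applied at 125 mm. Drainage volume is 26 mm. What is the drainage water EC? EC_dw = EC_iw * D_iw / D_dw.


EC_dw = EC_iw * D_iw / D_dw
EC_dw = 4 * 125 / 26
EC_dw = 500 / 26

19.2308 dS/m


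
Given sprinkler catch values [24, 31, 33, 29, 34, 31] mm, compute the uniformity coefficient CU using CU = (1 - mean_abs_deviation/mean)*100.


mean = 30.333333 mm
MAD = 2.555556 mm
CU = (1 - 2.555556/30.333333)*100

91.5751 %


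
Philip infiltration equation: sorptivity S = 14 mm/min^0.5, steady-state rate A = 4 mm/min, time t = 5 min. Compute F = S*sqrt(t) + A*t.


F = S*sqrt(t) + A*t
F = 14*sqrt(5) + 4*5
F = 14*2.236068 + 20

51.3050 mm


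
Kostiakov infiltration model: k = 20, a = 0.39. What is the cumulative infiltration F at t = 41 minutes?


F = k * t^a = 20 * 41^0.39
F = 20 * 4.255844

85.1169 mm


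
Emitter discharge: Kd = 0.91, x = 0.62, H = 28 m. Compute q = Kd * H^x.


q = Kd * H^x = 0.91 * 28^0.62 = 0.91 * 7.892925

7.1826 L/h


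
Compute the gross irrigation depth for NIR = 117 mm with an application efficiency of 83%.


Ea = 83% = 0.83
GID = NIR / Ea = 117 / 0.83 = 140.9639 mm

140.9639 mm


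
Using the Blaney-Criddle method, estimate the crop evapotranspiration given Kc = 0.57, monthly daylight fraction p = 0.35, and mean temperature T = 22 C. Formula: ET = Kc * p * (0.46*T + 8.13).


ET = Kc * p * (0.46*T + 8.13)
ET = 0.57 * 0.35 * (0.46*22 + 8.13)
ET = 0.57 * 0.35 * 18.2500

3.6409 mm/day


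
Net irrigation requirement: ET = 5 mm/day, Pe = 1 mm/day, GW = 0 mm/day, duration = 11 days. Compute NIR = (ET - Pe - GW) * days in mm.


Daily deficit = ET - Pe - GW = 5 - 1 - 0 = 4 mm/day
NIR = 4 * 11 = 44 mm

44.0000 mm


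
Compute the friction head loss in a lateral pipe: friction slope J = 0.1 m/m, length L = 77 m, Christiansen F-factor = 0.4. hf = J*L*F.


hf = J * L * F = 0.1 * 77 * 0.4 = 3.0800 m

3.0800 m


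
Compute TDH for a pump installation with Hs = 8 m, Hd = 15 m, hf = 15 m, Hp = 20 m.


TDH = Hs + Hd + hf + Hp = 8 + 15 + 15 + 20 = 58

58 m


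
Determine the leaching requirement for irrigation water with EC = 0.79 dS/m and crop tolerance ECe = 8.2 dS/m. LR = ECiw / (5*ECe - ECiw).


LR = ECiw / (5*ECe - ECiw)
LR = 0.79 / (5*8.2 - 0.79)
LR = 0.79 / 40.2100

0.0196


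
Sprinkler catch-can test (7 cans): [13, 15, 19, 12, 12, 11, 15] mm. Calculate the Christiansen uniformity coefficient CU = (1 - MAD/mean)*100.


mean = 13.857143 mm
MAD = 2.122449 mm
CU = (1 - 2.122449/13.857143)*100

84.6834 %


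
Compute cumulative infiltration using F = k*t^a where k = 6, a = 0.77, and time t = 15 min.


F = k * t^a = 6 * 15^0.77
F = 6 * 8.046190

48.2771 mm


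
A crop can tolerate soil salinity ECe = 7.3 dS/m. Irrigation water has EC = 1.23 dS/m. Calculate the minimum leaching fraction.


LR = ECiw / (5*ECe - ECiw)
LR = 1.23 / (5*7.3 - 1.23)
LR = 1.23 / 35.2700

0.0349


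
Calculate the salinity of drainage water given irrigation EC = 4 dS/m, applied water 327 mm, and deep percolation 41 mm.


EC_dw = EC_iw * D_iw / D_dw
EC_dw = 4 * 327 / 41
EC_dw = 1308 / 41

31.9024 dS/m


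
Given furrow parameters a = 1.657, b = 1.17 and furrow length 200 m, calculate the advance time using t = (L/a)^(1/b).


t = (L/a)^(1/b)
t = (200/1.657)^(1/1.17)
t = 120.700060^(1/1.17)

60.1502 min


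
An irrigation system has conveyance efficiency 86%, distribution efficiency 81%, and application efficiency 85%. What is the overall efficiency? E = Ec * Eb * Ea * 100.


Ec = 0.86, Eb = 0.81, Ea = 0.85
E = 0.86 * 0.81 * 0.85 * 100 = 59.2110%

59.2110 %


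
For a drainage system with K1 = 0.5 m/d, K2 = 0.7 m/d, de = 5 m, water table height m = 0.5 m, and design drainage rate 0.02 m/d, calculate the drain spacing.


S^2 = 8*K2*de*m/q + 4*K1*m^2/q
S^2 = 8*0.7*5*0.5/0.02 + 4*0.5*0.5^2/0.02
S = sqrt(725.0000)

26.9258 m


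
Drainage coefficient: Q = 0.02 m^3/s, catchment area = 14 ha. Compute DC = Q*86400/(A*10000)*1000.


DC = Q * 86400 / (A * 10000) * 1000
DC = 0.02 * 86400 / (14 * 10000) * 1000
DC = 1728000.0000 / 140000

12.3429 mm/day


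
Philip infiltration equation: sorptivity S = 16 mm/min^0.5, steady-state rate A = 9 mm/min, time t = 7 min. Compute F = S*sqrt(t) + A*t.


F = S*sqrt(t) + A*t
F = 16*sqrt(7) + 9*7
F = 16*2.645751 + 63

105.3320 mm


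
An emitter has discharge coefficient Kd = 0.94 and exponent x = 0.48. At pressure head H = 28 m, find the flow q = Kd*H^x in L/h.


q = Kd * H^x = 0.94 * 28^0.48 = 0.94 * 4.950349

4.6533 L/h


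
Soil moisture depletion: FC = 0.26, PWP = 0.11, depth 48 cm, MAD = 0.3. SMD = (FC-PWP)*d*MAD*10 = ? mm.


SMD = (FC - PWP) * d * MAD * 10
SMD = (0.26 - 0.11) * 48 * 0.3 * 10
SMD = 0.1500 * 48 * 0.3 * 10

21.6000 mm


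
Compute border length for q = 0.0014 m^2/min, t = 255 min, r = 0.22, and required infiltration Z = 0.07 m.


L = q*t/((1+r)*Z)
L = 0.0014*255/((1+0.22)*0.07)
L = 0.357/0.0854

4.1803 m


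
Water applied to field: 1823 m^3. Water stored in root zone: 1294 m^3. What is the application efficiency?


Ea = V_root / V_field * 100 = 1294 / 1823 * 100 = 70.9819%

70.9819 %


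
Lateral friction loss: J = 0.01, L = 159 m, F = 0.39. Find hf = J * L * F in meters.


hf = J * L * F = 0.01 * 159 * 0.39 = 0.6201 m

0.6201 m


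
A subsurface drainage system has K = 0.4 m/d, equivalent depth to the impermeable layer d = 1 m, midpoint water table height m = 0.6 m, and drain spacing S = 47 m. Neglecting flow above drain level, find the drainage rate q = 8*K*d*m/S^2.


q = 8*K*d*m/S^2
q = 8*0.4*1*0.6/47^2
q = 1.9200 / 2209

8.6917e-04 m/d


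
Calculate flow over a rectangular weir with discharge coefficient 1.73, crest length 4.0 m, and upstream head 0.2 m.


Q = C * L * H^(3/2) = 1.73 * 4.0 * 0.2^1.5 = 1.73 * 4.0 * 0.089443

0.6189 m^3/s


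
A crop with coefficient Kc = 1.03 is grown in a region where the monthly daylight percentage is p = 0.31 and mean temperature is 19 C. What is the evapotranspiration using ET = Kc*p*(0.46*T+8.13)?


ET = Kc * p * (0.46*T + 8.13)
ET = 1.03 * 0.31 * (0.46*19 + 8.13)
ET = 1.03 * 0.31 * 16.8700

5.3866 mm/day


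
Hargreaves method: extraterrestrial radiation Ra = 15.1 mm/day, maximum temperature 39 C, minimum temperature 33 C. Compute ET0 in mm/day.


Tmean = (Tmax + Tmin)/2 = (39 + 33)/2 = 36.0
ET0 = 0.0023 * 15.1 * (36.0 + 17.8) * sqrt(39 - 33)
ET0 = 0.0023 * 15.1 * 53.8 * 2.449490

4.5768 mm/day


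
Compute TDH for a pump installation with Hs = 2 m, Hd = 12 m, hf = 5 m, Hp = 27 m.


TDH = Hs + Hd + hf + Hp = 2 + 12 + 5 + 27 = 46

46 m


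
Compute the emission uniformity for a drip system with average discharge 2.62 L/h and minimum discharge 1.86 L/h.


EU = (q_min/q_avg)*100 = (1.86/2.62)*100 = 70.9924%

70.9924 %


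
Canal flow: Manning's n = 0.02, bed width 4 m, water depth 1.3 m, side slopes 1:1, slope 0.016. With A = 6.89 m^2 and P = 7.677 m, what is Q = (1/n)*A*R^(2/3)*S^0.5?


R = A/P = 6.89/7.677 = 0.897486
Q = (1/0.02) * 6.89 * 0.897486^(2/3) * 0.016^0.5

40.5447 m^3/s


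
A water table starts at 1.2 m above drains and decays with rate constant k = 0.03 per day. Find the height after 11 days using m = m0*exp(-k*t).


m = m0 * exp(-k*t)
m = 1.2 * exp(-0.03 * 11)
m = 1.2 * exp(-0.3300)

0.8627 m


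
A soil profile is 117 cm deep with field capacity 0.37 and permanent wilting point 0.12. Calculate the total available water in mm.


AWC = (FC - PWP) * d * 10
AWC = (0.37 - 0.12) * 117 * 10
AWC = 0.2500 * 117 * 10

292.5000 mm


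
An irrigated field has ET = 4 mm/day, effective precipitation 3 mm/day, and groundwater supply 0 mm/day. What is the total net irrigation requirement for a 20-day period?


Daily deficit = ET - Pe - GW = 4 - 3 - 0 = 1 mm/day
NIR = 1 * 20 = 20 mm

20.0000 mm


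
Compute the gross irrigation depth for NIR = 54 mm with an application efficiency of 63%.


Ea = 63% = 0.63
GID = NIR / Ea = 54 / 0.63 = 85.7143 mm

85.7143 mm


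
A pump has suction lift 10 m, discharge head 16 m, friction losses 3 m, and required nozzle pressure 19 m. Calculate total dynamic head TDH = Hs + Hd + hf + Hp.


TDH = Hs + Hd + hf + Hp = 10 + 16 + 3 + 19 = 48

48 m


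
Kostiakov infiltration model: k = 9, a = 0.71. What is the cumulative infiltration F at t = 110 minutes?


F = k * t^a = 9 * 110^0.71
F = 9 * 28.144193

253.2977 mm


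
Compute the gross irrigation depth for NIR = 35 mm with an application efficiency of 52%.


Ea = 52% = 0.52
GID = NIR / Ea = 35 / 0.52 = 67.3077 mm

67.3077 mm


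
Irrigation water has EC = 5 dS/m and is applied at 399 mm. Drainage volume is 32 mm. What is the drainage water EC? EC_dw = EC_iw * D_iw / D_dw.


EC_dw = EC_iw * D_iw / D_dw
EC_dw = 5 * 399 / 32
EC_dw = 1995 / 32

62.3438 dS/m


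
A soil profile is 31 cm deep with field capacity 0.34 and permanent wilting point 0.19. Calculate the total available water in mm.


AWC = (FC - PWP) * d * 10
AWC = (0.34 - 0.19) * 31 * 10
AWC = 0.1500 * 31 * 10

46.5000 mm


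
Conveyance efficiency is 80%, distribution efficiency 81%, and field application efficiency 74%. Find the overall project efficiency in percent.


Ec = 0.8, Eb = 0.81, Ea = 0.74
E = 0.8 * 0.81 * 0.74 * 100 = 47.9520%

47.9520 %


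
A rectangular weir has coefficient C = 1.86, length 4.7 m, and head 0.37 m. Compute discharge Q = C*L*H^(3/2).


Q = C * L * H^(3/2) = 1.86 * 4.7 * 0.37^1.5 = 1.86 * 4.7 * 0.225062

1.9675 m^3/s


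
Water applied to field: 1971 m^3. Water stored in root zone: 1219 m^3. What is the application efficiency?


Ea = V_root / V_field * 100 = 1219 / 1971 * 100 = 61.8468%

61.8468 %


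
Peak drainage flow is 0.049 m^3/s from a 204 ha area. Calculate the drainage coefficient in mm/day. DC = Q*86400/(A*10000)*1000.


DC = Q * 86400 / (A * 10000) * 1000
DC = 0.049 * 86400 / (204 * 10000) * 1000
DC = 4233600.0000 / 2040000

2.0753 mm/day


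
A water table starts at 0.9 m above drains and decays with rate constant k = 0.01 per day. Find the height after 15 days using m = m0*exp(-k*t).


m = m0 * exp(-k*t)
m = 0.9 * exp(-0.01 * 15)
m = 0.9 * exp(-0.1500)

0.7746 m


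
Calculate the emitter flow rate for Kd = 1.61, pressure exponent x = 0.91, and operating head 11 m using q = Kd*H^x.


q = Kd * H^x = 1.61 * 11^0.91 = 1.61 * 8.864767

14.2723 L/h


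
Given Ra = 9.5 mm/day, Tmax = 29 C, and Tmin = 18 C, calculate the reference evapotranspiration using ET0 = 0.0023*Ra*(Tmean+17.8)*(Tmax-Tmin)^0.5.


Tmean = (Tmax + Tmin)/2 = (29 + 18)/2 = 23.5
ET0 = 0.0023 * 9.5 * (23.5 + 17.8) * sqrt(29 - 18)
ET0 = 0.0023 * 9.5 * 41.3 * 3.316625

2.9929 mm/day


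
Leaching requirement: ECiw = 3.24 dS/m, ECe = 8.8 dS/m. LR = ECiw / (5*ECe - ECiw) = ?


LR = ECiw / (5*ECe - ECiw)
LR = 3.24 / (5*8.8 - 3.24)
LR = 3.24 / 40.7600

0.0795


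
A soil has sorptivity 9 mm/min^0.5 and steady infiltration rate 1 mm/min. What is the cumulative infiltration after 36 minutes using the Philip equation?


F = S*sqrt(t) + A*t
F = 9*sqrt(36) + 1*36
F = 9*6.000000 + 36

90.0000 mm


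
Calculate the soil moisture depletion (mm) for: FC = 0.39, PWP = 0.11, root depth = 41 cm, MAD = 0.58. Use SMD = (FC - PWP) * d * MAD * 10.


SMD = (FC - PWP) * d * MAD * 10
SMD = (0.39 - 0.11) * 41 * 0.58 * 10
SMD = 0.2800 * 41 * 0.58 * 10

66.5840 mm


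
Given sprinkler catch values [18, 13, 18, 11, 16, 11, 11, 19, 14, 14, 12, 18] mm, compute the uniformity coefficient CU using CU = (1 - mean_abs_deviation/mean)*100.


mean = 14.583333 mm
MAD = 2.680556 mm
CU = (1 - 2.680556/14.583333)*100

81.6190 %


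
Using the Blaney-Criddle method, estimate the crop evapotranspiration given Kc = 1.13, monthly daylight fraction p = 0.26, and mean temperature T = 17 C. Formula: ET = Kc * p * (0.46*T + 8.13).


ET = Kc * p * (0.46*T + 8.13)
ET = 1.13 * 0.26 * (0.46*17 + 8.13)
ET = 1.13 * 0.26 * 15.9500

4.6861 mm/day


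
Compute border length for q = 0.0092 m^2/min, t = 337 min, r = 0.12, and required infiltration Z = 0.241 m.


L = q*t/((1+r)*Z)
L = 0.0092*337/((1+0.12)*0.241)
L = 3.1004/0.26992

11.4864 m


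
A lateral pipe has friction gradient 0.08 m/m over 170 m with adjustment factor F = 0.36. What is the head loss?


hf = J * L * F = 0.08 * 170 * 0.36 = 4.8960 m

4.8960 m


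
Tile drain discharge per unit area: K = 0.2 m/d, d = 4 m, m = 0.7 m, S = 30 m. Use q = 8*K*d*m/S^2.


q = 8*K*d*m/S^2
q = 8*0.2*4*0.7/30^2
q = 4.4800 / 900

0.0050 m/d


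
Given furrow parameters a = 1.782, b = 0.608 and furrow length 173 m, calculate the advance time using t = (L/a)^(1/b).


t = (L/a)^(1/b)
t = (173/1.782)^(1/0.608)
t = 97.081930^(1/0.608)

1854.8967 min


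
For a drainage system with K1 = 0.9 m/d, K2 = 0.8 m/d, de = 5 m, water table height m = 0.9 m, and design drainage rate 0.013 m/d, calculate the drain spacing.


S^2 = 8*K2*de*m/q + 4*K1*m^2/q
S^2 = 8*0.8*5*0.9/0.013 + 4*0.9*0.9^2/0.013
S = sqrt(2439.6923)

49.3932 m


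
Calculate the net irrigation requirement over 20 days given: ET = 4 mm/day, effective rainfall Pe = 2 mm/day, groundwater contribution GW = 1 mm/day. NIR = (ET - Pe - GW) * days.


Daily deficit = ET - Pe - GW = 4 - 2 - 1 = 1 mm/day
NIR = 1 * 20 = 20 mm

20.0000 mm


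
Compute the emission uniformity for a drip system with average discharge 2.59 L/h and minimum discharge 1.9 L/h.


EU = (q_min/q_avg)*100 = (1.9/2.59)*100 = 73.3591%

73.3591 %


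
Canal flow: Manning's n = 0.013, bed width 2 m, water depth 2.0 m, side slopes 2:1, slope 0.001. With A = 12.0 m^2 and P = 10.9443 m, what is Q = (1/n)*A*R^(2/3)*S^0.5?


R = A/P = 12.0/10.9443 = 1.096461
Q = (1/0.013) * 12.0 * 1.096461^(2/3) * 0.001^0.5

31.0384 m^3/s


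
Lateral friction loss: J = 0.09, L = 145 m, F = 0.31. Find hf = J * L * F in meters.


hf = J * L * F = 0.09 * 145 * 0.31 = 4.0455 m

4.0455 m


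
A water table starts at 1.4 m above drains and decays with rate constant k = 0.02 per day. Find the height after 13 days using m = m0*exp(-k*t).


m = m0 * exp(-k*t)
m = 1.4 * exp(-0.02 * 13)
m = 1.4 * exp(-0.2600)

1.0795 m


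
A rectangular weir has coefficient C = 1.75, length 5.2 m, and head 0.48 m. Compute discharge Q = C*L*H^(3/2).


Q = C * L * H^(3/2) = 1.75 * 5.2 * 0.48^1.5 = 1.75 * 5.2 * 0.332554

3.0262 m^3/s


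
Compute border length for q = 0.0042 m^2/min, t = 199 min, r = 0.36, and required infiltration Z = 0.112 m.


L = q*t/((1+r)*Z)
L = 0.0042*199/((1+0.36)*0.112)
L = 0.8358/0.15232

5.4871 m


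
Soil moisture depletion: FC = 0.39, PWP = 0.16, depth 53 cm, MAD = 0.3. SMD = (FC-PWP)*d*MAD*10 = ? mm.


SMD = (FC - PWP) * d * MAD * 10
SMD = (0.39 - 0.16) * 53 * 0.3 * 10
SMD = 0.2300 * 53 * 0.3 * 10

36.5700 mm


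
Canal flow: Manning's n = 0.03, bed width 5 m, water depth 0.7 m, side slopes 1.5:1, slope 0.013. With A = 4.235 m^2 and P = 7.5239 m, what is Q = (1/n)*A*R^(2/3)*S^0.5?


R = A/P = 4.235/7.5239 = 0.562873
Q = (1/0.03) * 4.235 * 0.562873^(2/3) * 0.013^0.5

10.9726 m^3/s


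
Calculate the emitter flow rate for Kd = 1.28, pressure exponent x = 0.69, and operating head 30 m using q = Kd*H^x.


q = Kd * H^x = 1.28 * 30^0.69 = 1.28 * 10.452343

13.3790 L/h


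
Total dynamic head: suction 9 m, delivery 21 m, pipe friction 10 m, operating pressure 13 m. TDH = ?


TDH = Hs + Hd + hf + Hp = 9 + 21 + 10 + 13 = 53

53 m


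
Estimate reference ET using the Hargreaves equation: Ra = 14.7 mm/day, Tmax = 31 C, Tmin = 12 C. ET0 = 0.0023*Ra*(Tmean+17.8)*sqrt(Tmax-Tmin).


Tmean = (Tmax + Tmin)/2 = (31 + 12)/2 = 21.5
ET0 = 0.0023 * 14.7 * (21.5 + 17.8) * sqrt(31 - 12)
ET0 = 0.0023 * 14.7 * 39.3 * 4.358899

5.7918 mm/day


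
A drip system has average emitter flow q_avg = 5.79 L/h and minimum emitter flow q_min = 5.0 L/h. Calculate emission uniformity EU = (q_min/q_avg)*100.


EU = (q_min/q_avg)*100 = (5.0/5.79)*100 = 86.3558%

86.3558 %


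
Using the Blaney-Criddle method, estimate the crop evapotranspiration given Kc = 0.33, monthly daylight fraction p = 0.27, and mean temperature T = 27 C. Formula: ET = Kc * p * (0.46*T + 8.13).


ET = Kc * p * (0.46*T + 8.13)
ET = 0.33 * 0.27 * (0.46*27 + 8.13)
ET = 0.33 * 0.27 * 20.5500

1.8310 mm/day


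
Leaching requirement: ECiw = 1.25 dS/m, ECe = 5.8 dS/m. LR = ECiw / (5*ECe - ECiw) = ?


LR = ECiw / (5*ECe - ECiw)
LR = 1.25 / (5*5.8 - 1.25)
LR = 1.25 / 27.7500

0.0450


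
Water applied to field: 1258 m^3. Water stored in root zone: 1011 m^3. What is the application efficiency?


Ea = V_root / V_field * 100 = 1011 / 1258 * 100 = 80.3657%

80.3657 %


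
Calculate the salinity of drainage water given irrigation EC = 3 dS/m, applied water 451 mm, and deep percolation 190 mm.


EC_dw = EC_iw * D_iw / D_dw
EC_dw = 3 * 451 / 190
EC_dw = 1353 / 190

7.1211 dS/m


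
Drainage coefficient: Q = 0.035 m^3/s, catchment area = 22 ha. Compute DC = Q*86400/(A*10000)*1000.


DC = Q * 86400 / (A * 10000) * 1000
DC = 0.035 * 86400 / (22 * 10000) * 1000
DC = 3024000.0000 / 220000

13.7455 mm/day


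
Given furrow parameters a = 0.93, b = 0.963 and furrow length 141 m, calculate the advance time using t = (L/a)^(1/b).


t = (L/a)^(1/b)
t = (141/0.93)^(1/0.963)
t = 151.612903^(1/0.963)

183.8754 min


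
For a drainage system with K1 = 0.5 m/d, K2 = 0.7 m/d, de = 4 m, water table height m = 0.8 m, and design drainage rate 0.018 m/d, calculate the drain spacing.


S^2 = 8*K2*de*m/q + 4*K1*m^2/q
S^2 = 8*0.7*4*0.8/0.018 + 4*0.5*0.8^2/0.018
S = sqrt(1066.6667)

32.6599 m


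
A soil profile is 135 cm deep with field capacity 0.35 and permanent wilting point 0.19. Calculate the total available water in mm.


AWC = (FC - PWP) * d * 10
AWC = (0.35 - 0.19) * 135 * 10
AWC = 0.1600 * 135 * 10

216.0000 mm


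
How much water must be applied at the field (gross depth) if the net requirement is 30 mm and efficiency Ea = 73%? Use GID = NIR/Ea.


Ea = 73% = 0.73
GID = NIR / Ea = 30 / 0.73 = 41.0959 mm

41.0959 mm


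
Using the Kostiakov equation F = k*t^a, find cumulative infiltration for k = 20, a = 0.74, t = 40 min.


F = k * t^a = 20 * 40^0.74
F = 20 * 15.329373

306.5875 mm


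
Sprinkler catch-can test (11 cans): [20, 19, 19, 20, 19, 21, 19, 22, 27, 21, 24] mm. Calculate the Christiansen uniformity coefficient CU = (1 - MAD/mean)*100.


mean = 21.000000 mm
MAD = 1.818182 mm
CU = (1 - 1.818182/21.000000)*100

91.3420 %


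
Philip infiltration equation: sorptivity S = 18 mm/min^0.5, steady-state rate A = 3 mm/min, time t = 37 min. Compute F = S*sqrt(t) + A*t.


F = S*sqrt(t) + A*t
F = 18*sqrt(37) + 3*37
F = 18*6.082763 + 111

220.4897 mm


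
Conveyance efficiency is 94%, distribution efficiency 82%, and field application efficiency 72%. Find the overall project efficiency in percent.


Ec = 0.94, Eb = 0.82, Ea = 0.72
E = 0.94 * 0.82 * 0.72 * 100 = 55.4976%

55.4976 %


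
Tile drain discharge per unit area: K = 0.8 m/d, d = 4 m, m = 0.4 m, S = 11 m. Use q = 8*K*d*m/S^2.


q = 8*K*d*m/S^2
q = 8*0.8*4*0.4/11^2
q = 10.2400 / 121

0.0846 m/d


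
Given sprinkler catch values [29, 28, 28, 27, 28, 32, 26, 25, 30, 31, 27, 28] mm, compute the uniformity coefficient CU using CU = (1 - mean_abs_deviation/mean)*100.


mean = 28.250000 mm
MAD = 1.500000 mm
CU = (1 - 1.500000/28.250000)*100

94.6903 %


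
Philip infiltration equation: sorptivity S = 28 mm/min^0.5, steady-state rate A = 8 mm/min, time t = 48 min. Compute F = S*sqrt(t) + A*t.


F = S*sqrt(t) + A*t
F = 28*sqrt(48) + 8*48
F = 28*6.928203 + 384

577.9897 mm


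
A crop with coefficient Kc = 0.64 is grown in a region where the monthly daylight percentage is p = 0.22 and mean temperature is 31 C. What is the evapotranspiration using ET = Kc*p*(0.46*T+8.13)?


ET = Kc * p * (0.46*T + 8.13)
ET = 0.64 * 0.22 * (0.46*31 + 8.13)
ET = 0.64 * 0.22 * 22.3900

3.1525 mm/day


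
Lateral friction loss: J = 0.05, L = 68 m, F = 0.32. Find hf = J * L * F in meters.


hf = J * L * F = 0.05 * 68 * 0.32 = 1.0880 m

1.0880 m


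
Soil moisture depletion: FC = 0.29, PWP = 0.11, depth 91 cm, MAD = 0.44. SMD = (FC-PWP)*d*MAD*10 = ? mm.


SMD = (FC - PWP) * d * MAD * 10
SMD = (0.29 - 0.11) * 91 * 0.44 * 10
SMD = 0.1800 * 91 * 0.44 * 10

72.0720 mm


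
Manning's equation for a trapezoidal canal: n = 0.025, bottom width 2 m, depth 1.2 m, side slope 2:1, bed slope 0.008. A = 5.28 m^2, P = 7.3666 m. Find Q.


R = A/P = 5.28/7.3666 = 0.716749
Q = (1/0.025) * 5.28 * 0.716749^(2/3) * 0.008^0.5

15.1292 m^3/s


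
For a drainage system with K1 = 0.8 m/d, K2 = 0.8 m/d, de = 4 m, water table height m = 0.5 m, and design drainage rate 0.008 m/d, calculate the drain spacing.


S^2 = 8*K2*de*m/q + 4*K1*m^2/q
S^2 = 8*0.8*4*0.5/0.008 + 4*0.8*0.5^2/0.008
S = sqrt(1700.0000)

41.2311 m


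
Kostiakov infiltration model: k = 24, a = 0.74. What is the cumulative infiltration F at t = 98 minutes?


F = k * t^a = 24 * 98^0.74
F = 24 * 29.751392

714.0334 mm


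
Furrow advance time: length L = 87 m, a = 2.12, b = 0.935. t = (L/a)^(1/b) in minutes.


t = (L/a)^(1/b)
t = (87/2.12)^(1/0.935)
t = 41.037736^(1/0.935)

53.1288 min


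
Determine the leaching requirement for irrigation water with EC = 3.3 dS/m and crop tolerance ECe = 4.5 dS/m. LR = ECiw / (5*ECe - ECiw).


LR = ECiw / (5*ECe - ECiw)
LR = 3.3 / (5*4.5 - 3.3)
LR = 3.3 / 19.2000

0.1719


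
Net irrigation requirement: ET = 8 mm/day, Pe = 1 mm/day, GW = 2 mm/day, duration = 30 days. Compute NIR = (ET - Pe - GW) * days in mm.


Daily deficit = ET - Pe - GW = 8 - 1 - 2 = 5 mm/day
NIR = 5 * 30 = 150 mm

150.0000 mm


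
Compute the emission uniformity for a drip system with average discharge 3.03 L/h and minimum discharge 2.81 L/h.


EU = (q_min/q_avg)*100 = (2.81/3.03)*100 = 92.7393%

92.7393 %


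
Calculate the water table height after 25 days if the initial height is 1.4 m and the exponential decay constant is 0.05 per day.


m = m0 * exp(-k*t)
m = 1.4 * exp(-0.05 * 25)
m = 1.4 * exp(-1.2500)

0.4011 m


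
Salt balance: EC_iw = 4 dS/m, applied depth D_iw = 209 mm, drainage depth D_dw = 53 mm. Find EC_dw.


EC_dw = EC_iw * D_iw / D_dw
EC_dw = 4 * 209 / 53
EC_dw = 836 / 53

15.7736 dS/m


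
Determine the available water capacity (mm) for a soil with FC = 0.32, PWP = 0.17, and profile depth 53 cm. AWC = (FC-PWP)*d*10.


AWC = (FC - PWP) * d * 10
AWC = (0.32 - 0.17) * 53 * 10
AWC = 0.1500 * 53 * 10

79.5000 mm


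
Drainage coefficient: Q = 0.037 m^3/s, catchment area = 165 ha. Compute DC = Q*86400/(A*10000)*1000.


DC = Q * 86400 / (A * 10000) * 1000
DC = 0.037 * 86400 / (165 * 10000) * 1000
DC = 3196800.0000 / 1650000

1.9375 mm/day


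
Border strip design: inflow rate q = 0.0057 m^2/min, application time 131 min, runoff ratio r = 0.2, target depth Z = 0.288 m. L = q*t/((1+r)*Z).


L = q*t/((1+r)*Z)
L = 0.0057*131/((1+0.2)*0.288)
L = 0.7467/0.3456

2.1606 m


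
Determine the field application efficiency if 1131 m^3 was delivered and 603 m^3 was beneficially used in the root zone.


Ea = V_root / V_field * 100 = 603 / 1131 * 100 = 53.3156%

53.3156 %


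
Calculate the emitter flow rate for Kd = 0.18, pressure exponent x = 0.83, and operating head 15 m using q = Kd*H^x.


q = Kd * H^x = 0.18 * 15^0.83 = 0.18 * 9.465766

1.7038 L/h


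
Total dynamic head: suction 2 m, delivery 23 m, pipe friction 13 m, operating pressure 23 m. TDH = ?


TDH = Hs + Hd + hf + Hp = 2 + 23 + 13 + 23 = 61

61 m


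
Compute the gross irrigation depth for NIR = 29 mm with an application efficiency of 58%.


Ea = 58% = 0.58
GID = NIR / Ea = 29 / 0.58 = 50.0000 mm

50.0000 mm


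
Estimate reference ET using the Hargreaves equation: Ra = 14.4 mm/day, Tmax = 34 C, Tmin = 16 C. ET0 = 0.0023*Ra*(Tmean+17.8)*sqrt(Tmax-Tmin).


Tmean = (Tmax + Tmin)/2 = (34 + 16)/2 = 25.0
ET0 = 0.0023 * 14.4 * (25.0 + 17.8) * sqrt(34 - 16)
ET0 = 0.0023 * 14.4 * 42.8 * 4.242641

6.0141 mm/day


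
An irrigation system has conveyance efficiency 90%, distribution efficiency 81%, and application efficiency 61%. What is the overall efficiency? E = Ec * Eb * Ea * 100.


Ec = 0.9, Eb = 0.81, Ea = 0.61
E = 0.9 * 0.81 * 0.61 * 100 = 44.4690%

44.4690 %


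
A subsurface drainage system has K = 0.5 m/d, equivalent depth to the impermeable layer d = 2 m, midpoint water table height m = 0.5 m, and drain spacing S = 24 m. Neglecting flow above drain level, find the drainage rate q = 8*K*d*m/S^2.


q = 8*K*d*m/S^2
q = 8*0.5*2*0.5/24^2
q = 4.0000 / 576

0.0069 m/d


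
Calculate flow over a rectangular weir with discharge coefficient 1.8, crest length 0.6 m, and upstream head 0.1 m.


Q = C * L * H^(3/2) = 1.8 * 0.6 * 0.1^1.5 = 1.8 * 0.6 * 0.031623

0.0342 m^3/s


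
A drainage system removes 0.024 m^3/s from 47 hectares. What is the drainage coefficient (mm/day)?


DC = Q * 86400 / (A * 10000) * 1000
DC = 0.024 * 86400 / (47 * 10000) * 1000
DC = 2073600.0000 / 470000

4.4119 mm/day


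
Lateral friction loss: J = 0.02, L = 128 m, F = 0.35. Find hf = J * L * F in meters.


hf = J * L * F = 0.02 * 128 * 0.35 = 0.8960 m

0.8960 m


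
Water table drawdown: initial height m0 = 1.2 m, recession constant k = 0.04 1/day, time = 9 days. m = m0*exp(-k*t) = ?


m = m0 * exp(-k*t)
m = 1.2 * exp(-0.04 * 9)
m = 1.2 * exp(-0.3600)

0.8372 m


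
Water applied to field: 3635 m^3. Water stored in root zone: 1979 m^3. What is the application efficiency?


Ea = V_root / V_field * 100 = 1979 / 3635 * 100 = 54.4429%

54.4429 %


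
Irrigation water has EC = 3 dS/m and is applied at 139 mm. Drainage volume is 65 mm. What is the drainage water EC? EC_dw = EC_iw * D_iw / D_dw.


EC_dw = EC_iw * D_iw / D_dw
EC_dw = 3 * 139 / 65
EC_dw = 417 / 65

6.4154 dS/m


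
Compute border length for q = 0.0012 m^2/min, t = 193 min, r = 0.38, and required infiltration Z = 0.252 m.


L = q*t/((1+r)*Z)
L = 0.0012*193/((1+0.38)*0.252)
L = 0.2316/0.34776

0.6660 m


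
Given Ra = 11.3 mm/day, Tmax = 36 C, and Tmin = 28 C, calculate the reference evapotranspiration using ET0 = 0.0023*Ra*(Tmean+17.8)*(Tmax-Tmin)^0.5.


Tmean = (Tmax + Tmin)/2 = (36 + 28)/2 = 32.0
ET0 = 0.0023 * 11.3 * (32.0 + 17.8) * sqrt(36 - 28)
ET0 = 0.0023 * 11.3 * 49.8 * 2.828427

3.6608 mm/day


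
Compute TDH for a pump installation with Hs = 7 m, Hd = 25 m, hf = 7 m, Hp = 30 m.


TDH = Hs + Hd + hf + Hp = 7 + 25 + 7 + 30 = 69

69 m


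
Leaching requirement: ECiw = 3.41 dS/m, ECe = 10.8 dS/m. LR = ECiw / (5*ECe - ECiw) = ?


LR = ECiw / (5*ECe - ECiw)
LR = 3.41 / (5*10.8 - 3.41)
LR = 3.41 / 50.5900

0.0674
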